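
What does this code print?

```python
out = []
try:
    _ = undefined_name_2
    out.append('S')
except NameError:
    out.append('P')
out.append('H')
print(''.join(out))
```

Execution trace: 'P' (except NameError) → 'H' (after the try/except). Output: PH

Answer: PH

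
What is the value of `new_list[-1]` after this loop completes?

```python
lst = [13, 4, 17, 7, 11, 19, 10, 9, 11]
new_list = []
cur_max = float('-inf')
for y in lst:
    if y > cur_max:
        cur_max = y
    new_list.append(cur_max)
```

Running max ends at 19
`new_list` takes the values: [] → [13] → [13, 13] → [13, 13, 17] → [13, 13, 17, 17] → [13, 13, 17, 17, 17] → [13, 13, 17, 17, 17, 19] → [13, 13, 17, 17, 17, 19, 19] → [13, 13, 17, 17, 17, 19, 19, 19] → [13, 13, 17, 17, 17, 19, 19, 19, 19]
So `new_list[-1]` = 19

Answer: 19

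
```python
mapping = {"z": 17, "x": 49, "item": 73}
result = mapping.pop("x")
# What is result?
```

Trace:
`mapping = {"z": 17, "x": 49, "item": 73}` → mapping = {'z': 17, 'x': 49, 'item': 73}
`result = mapping.pop("x")` → mapping = {'z': 17, 'item': 73}; result = 49
So result = 49

Answer: 49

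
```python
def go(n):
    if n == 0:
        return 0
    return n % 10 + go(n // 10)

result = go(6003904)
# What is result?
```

Sum of digits of 6003904: 4 + 0 + 9 + 3 + 0 + 0 + 6 = 22

Answer: 22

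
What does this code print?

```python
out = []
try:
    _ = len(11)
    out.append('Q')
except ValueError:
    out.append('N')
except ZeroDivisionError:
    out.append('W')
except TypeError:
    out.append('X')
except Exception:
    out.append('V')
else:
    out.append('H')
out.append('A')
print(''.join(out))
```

Execution trace: 'X' (except TypeError) → 'A' (after the try/except). Output: XA

Answer: XA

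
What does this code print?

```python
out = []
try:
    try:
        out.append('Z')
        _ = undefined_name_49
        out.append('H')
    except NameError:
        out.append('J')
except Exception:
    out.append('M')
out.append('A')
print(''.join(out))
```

Execution trace: 'Z' (inner try body) → 'J' (inner except NameError) → 'A' (after the try/except). Output: ZJA

Answer: ZJA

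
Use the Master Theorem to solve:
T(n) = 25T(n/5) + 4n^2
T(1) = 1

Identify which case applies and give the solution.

a=25, b=5, f(n)=4n^2. log_5(25) = 2. Since c=2 = 2, Case 2 applies: T(n) = Θ(n^log_b(a) · log n) = O(n^2 log n).

Answer: O(n^2 log n) - Case 2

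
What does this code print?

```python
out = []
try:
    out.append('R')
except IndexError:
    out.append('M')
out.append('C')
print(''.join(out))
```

Execution trace: 'R' (try body, no exception) → 'C' (after the try/except). Output: RC

Answer: RC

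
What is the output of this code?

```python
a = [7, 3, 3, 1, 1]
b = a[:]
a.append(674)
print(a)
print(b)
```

Key concept: slice [:] creates copy.
Step by step:
`a = [7, 3, 3, 1, 1]` → a = [7, 3, 3, 1, 1]
`b = a[:]` → b = [7, 3, 3, 1, 1]
`a.append(674)` → a = [7, 3, 3, 1, 1, 674]
`print(a)` → prints [7, 3, 3, 1, 1, 674]
`print(b)` → prints [7, 3, 3, 1, 1]

Answer:
[7, 3, 3, 1, 1, 674]
[7, 3, 3, 1, 1]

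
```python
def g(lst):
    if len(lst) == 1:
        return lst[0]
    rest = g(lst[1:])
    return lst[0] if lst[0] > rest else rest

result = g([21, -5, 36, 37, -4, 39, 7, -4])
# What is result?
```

Recursive max over [21, -5, 36, 37, -4, 39, 7, -4] = 39

Answer: 39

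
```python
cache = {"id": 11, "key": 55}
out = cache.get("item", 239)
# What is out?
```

Trace:
`cache = {"id": 11, "key": 55}` → cache = {'id': 11, 'key': 55}
`out = cache.get("item", 239)` → out = 239
So out = 239

Answer: 239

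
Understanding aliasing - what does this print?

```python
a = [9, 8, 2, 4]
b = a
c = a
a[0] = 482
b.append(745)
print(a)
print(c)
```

Key concept: multiple aliases.
Step by step:
`a = [9, 8, 2, 4]` → a = [9, 8, 2, 4]
`b = a` → b = [9, 8, 2, 4] (same object as a)
`c = a` → c = [9, 8, 2, 4] (same object as a, b)
`a[0] = 482` → a = [482, 8, 2, 4] (same object as b, c); b = [482, 8, 2, 4] (same object as a, c); c = [482, 8, 2, 4] (same object as a, b)
`b.append(745)` → a = [482, 8, 2, 4, 745] (same object as b, c); b = [482, 8, 2, 4, 745] (same object as a, c); c = [482, 8, 2, 4, 745] (same object as a, b)
`print(a)` → prints [482, 8, 2, 4, 745]
`print(c)` → prints [482, 8, 2, 4, 745]

Answer:
[482, 8, 2, 4, 745]
[482, 8, 2, 4, 745]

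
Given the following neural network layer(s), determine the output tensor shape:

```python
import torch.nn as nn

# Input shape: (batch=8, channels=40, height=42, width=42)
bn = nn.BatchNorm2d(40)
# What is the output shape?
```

Input: (8, 40, 42, 42) -> Output: (8, 40, 42, 42)

Answer: (8, 40, 42, 42)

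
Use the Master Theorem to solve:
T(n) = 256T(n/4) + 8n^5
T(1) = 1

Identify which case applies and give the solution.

a=256, b=4, f(n)=8n^5. log_4(256) = 4. Since c=5 > 4 and the regularity condition holds (256(n/4)^5 = (256/4^5)n^5 with 256/4^5 < 1), Case 3 applies: T(n) = Θ(f(n)) = O(n^5).

Answer: O(n^5) - Case 3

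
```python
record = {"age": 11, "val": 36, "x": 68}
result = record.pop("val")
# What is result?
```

Trace:
`record = {"age": 11, "val": 36, "x": 68}` → record = {'age': 11, 'val': 36, 'x': 68}
`result = record.pop("val")` → record = {'age': 11, 'x': 68}; result = 36
So result = 36

Answer: 36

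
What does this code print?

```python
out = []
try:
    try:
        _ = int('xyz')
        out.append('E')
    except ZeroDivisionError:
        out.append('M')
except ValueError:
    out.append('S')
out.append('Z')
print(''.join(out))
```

Execution trace: 'S' (outer except ValueError) → 'Z' (after the try/except). Output: SZ

Answer: SZ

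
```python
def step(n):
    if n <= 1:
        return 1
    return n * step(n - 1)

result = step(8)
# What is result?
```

step(8) = 8 * 7 * 6 * 5 * 4 * 3 * 2 * 1 = 40320

Answer: 40320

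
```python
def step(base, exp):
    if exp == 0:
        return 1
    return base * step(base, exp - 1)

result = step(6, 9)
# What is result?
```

step(6, 9) = 6 * 6 * 6 * 6 * 6 * 6 * 6 * 6 * 6 = 10077696

Answer: 10077696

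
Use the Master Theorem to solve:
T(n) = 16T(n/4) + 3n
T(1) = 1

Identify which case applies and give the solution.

a=16, b=4, f(n)=3n. log_4(16) = 2. Since c=1 < 2, Case 1 applies: T(n) = Θ(n^log_b(a)) = O(n^2).

Answer: O(n^2) - Case 1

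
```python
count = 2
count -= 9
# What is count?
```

Trace:
`count = 2` → count = 2
`count -= 9` → count = -7
So count = -7

Answer: -7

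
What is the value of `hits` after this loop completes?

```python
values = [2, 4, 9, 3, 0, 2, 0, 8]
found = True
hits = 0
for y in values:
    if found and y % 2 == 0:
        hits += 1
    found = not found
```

Count even values at even positions
`hits` takes the values: 0 → 1 → 2 → 3

Answer: 3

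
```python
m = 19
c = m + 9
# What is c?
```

Trace:
`m = 19` → m = 19
`c = m + 9` → c = 28
So c = 28

Answer: 28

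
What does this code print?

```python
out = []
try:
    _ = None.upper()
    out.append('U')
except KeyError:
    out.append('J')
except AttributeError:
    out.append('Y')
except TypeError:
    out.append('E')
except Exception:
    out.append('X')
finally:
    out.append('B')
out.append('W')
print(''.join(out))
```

Execution trace: 'Y' (except AttributeError) → 'B' (finally) → 'W' (after the try/except). Output: YBW

Answer: YBW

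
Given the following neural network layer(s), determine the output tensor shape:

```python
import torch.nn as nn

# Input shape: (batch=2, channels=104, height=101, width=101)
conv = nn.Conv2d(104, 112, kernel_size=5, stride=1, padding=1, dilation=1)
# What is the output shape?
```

Input: (2, 104, 101, 101) -> Output: (2, 112, 99, 99)

Answer: (2, 112, 99, 99)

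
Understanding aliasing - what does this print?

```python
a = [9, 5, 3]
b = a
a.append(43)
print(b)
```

Key concept: basic list aliasing.
Step by step:
`a = [9, 5, 3]` → a = [9, 5, 3]
`b = a` → b = [9, 5, 3] (same object as a)
`a.append(43)` → a = [9, 5, 3, 43] (same object as b); b = [9, 5, 3, 43] (same object as a)
`print(b)` → prints [9, 5, 3, 43]

Answer: [9, 5, 3, 43]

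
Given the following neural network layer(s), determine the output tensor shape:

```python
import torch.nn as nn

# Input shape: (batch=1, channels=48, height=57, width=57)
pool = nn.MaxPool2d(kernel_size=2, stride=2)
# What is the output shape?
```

Input: (1, 48, 57, 57) -> Output: (1, 48, 28, 28)

Answer: (1, 48, 28, 28)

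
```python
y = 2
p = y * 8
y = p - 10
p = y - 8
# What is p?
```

Trace:
`y = 2` → y = 2
`p = y * 8` → p = 16
`y = p - 10` → y = 6
`p = y - 8` → p = -2
So p = -2

Answer: -2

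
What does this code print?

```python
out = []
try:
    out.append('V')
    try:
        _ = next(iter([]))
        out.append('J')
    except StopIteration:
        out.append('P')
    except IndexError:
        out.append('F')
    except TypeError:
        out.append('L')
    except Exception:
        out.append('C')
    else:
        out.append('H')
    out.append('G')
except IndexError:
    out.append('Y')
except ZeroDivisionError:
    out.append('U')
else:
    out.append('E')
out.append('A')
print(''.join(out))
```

Execution trace: 'V' (try body) → 'P' (inner except StopIteration) → 'G' (try body, no exception) → 'E' (else) → 'A' (after the try/except). Output: VPGEA

Answer: VPGEA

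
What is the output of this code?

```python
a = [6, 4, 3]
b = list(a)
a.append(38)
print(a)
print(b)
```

Key concept: list() constructor creates copy.
Step by step:
`a = [6, 4, 3]` → a = [6, 4, 3]
`b = list(a)` → b = [6, 4, 3]
`a.append(38)` → a = [6, 4, 3, 38]
`print(a)` → prints [6, 4, 3, 38]
`print(b)` → prints [6, 4, 3]

Answer:
[6, 4, 3, 38]
[6, 4, 3]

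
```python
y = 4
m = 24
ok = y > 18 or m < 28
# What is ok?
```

Trace:
`y = 4` → y = 4
`m = 24` → m = 24
`ok = y > 18 or m < 28` → ok = True
So ok = True

Answer: True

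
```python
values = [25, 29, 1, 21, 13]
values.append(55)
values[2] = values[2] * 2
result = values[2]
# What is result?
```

Trace:
`values = [25, 29, 1, 21, 13]` → values = [25, 29, 1, 21, 13]
`values.append(55)` → values = [25, 29, 1, 21, 13, 55]
`values[2] = values[2] * 2` → values = [25, 29, 2, 21, 13, 55]
`result = values[2]` → result = 2
So result = 2

Answer: 2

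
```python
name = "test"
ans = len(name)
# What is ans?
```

Trace:
`name = "test"` → name = 'test'
`ans = len(name)` → ans = 4
So ans = 4

Answer: 4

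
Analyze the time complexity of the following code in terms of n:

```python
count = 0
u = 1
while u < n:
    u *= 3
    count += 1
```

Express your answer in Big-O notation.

Each loop level contributes: log n. Multiplying the contributions gives O(log n).

Answer: O(log n)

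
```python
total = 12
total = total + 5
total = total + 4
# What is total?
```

Trace:
`total = 12` → total = 12
`total = total + 5` → total = 17
`total = total + 4` → total = 21
So total = 21

Answer: 21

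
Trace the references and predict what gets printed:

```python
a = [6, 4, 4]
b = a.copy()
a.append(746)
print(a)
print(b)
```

Key concept: list.copy() creates independent copy.
Step by step:
`a = [6, 4, 4]` → a = [6, 4, 4]
`b = a.copy()` → b = [6, 4, 4]
`a.append(746)` → a = [6, 4, 4, 746]
`print(a)` → prints [6, 4, 4, 746]
`print(b)` → prints [6, 4, 4]

Answer:
[6, 4, 4, 746]
[6, 4, 4]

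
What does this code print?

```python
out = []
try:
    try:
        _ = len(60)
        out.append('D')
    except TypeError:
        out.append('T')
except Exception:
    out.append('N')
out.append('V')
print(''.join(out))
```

Execution trace: 'T' (inner except TypeError) → 'V' (after the try/except). Output: TV

Answer: TV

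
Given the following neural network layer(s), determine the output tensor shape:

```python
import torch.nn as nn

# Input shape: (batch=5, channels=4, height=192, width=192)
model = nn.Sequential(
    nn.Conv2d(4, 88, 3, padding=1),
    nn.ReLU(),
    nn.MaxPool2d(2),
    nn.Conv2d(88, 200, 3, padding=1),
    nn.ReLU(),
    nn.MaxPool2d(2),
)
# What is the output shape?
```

Input: (5, 4, 192, 192) -> after first Conv2d: (5, 88, 192, 192) -> after first MaxPool2d: (5, 88, 96, 96) -> after second Conv2d: (5, 200, 96, 96) -> Output: (5, 200, 48, 48)

Answer: (5, 200, 48, 48)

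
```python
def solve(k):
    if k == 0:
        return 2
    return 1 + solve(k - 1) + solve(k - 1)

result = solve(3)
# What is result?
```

solve(k) = 1 + 2·solve(k-1), solve(0)=2. Closed form: (2+1)·2^3 - 1 = 23.

Answer: 23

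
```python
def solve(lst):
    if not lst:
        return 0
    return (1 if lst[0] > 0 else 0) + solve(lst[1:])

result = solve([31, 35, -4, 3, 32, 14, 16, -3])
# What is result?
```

Count of positive elements in [31, 35, -4, 3, 32, 14, 16, -3] = 6

Answer: 6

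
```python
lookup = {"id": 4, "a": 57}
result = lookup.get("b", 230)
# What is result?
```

Trace:
`lookup = {"id": 4, "a": 57}` → lookup = {'id': 4, 'a': 57}
`result = lookup.get("b", 230)` → result = 230
So result = 230

Answer: 230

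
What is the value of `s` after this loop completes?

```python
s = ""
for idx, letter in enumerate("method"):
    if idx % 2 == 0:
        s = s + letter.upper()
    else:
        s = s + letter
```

Uppercase even positions in 'method'
`s` takes the values: "" → "M" → "Me" → "MeT" → "MeTh" → "MeThO" → "MeThOd"

Answer: "MeThOd"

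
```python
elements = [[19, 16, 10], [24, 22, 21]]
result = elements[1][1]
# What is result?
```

Trace:
`elements = [[19, 16, 10], [24, 22, 21]]` → elements = [[19, 16, 10], [24, 22, 21]]
`result = elements[1][1]` → result = 22
So result = 22

Answer: 22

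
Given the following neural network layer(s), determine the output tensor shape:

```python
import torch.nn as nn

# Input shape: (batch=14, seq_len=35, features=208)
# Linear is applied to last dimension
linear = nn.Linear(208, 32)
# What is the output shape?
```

Input: (14, 35, 208) -> Output: (14, 35, 32)

Answer: (14, 35, 32)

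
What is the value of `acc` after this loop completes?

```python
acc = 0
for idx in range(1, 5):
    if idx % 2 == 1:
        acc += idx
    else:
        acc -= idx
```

Add odd, subtract even
`acc` takes the values: 0 → 1 → -1 → 2 → -2

Answer: -2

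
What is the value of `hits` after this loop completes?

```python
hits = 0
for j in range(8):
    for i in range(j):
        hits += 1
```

Triangle number: 0+1+2+...+7
`hits` takes the values: 0 → 1 → 2 → 3 → 4 → 5 → 6 → 7 → 8 → 9 → 10 → 11 → 12 → 13 → 14 → 15 → 16 → 17 → 18 → 19 → 20 → 21 → 22 → 23 → 24 → 25 → 26 → 27 → 28

Answer: 28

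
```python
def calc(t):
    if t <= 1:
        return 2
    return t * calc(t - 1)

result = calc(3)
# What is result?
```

calc(3) = 3 * 2 * 2 = 12

Answer: 12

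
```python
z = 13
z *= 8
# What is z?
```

Trace:
`z = 13` → z = 13
`z *= 8` → z = 104
So z = 104

Answer: 104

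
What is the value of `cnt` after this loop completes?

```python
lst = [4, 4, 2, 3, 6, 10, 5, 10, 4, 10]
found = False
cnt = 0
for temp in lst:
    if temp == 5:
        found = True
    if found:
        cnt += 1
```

Count elements after first 5 in [4, 4, 2, 3, 6, 10, 5, 10, 4, 10]
`cnt` takes the values: 0 → 1 → 2 → 3 → 4

Answer: 4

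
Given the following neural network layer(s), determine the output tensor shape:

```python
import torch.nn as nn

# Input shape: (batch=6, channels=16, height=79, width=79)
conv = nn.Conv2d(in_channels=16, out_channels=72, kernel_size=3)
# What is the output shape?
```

Input: (6, 16, 79, 79) -> Output: (6, 72, 77, 77)

Answer: (6, 72, 77, 77)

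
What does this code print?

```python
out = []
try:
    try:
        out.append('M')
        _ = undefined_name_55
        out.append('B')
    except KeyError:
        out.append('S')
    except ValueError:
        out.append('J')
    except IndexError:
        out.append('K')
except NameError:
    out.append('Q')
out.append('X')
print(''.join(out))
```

Execution trace: 'M' (try body) → 'Q' (outer except NameError) → 'X' (after the try/except). Output: MQX

Answer: MQX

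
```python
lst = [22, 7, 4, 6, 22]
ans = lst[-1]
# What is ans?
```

Trace:
`lst = [22, 7, 4, 6, 22]` → lst = [22, 7, 4, 6, 22]
`ans = lst[-1]` → ans = 22
So ans = 22

Answer: 22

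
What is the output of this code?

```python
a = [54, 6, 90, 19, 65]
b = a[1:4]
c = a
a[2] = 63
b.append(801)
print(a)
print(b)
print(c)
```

Key concept: slice vs alias.
Step by step:
`a = [54, 6, 90, 19, 65]` → a = [54, 6, 90, 19, 65]
`b = a[1:4]` → b = [6, 90, 19]
`c = a` → c = [54, 6, 90, 19, 65] (same object as a)
`a[2] = 63` → a = [54, 6, 63, 19, 65] (same object as c); c = [54, 6, 63, 19, 65] (same object as a)
`b.append(801)` → b = [6, 90, 19, 801]
`print(a)` → prints [54, 6, 63, 19, 65]
`print(b)` → prints [6, 90, 19, 801]
`print(c)` → prints [54, 6, 63, 19, 65]

Answer:
[54, 6, 63, 19, 65]
[6, 90, 19, 801]
[54, 6, 63, 19, 65]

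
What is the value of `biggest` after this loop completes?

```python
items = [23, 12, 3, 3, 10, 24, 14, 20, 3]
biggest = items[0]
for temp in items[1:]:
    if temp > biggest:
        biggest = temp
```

Maximum of [23, 12, 3, 3, 10, 24, 14, 20, 3]
`biggest` takes the values: 23 → 24

Answer: 24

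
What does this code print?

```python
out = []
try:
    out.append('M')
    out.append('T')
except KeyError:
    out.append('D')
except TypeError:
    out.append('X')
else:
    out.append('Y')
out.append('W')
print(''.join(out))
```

Execution trace: 'M' (try body) → 'T' (try body, no exception) → 'Y' (else) → 'W' (after the try/except). Output: MTYW

Answer: MTYW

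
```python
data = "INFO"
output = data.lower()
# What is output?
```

Trace:
`data = "INFO"` → data = 'INFO'
`output = data.lower()` → output = 'info'
So output = 'info'

Answer: 'info'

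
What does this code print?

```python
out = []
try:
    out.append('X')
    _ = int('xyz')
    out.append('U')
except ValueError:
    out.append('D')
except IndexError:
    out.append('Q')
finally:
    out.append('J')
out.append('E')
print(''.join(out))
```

Execution trace: 'X' (try body) → 'D' (except ValueError) → 'J' (finally) → 'E' (after the try/except). Output: XDJE

Answer: XDJE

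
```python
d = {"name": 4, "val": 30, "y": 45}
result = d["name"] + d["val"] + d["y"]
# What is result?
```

Trace:
`d = {"name": 4, "val": 30, "y": 45}` → d = {'name': 4, 'val': 30, 'y': 45}
`result = d["name"] + d["val"] + d["y"]` → result = 79
So result = 79

Answer: 79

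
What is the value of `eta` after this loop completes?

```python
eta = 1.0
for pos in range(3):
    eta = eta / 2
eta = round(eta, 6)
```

Halving LR 3 times: 1 / 2^3
`eta` takes the values: 1.0 → 0.5 → 0.25 → 0.125

Answer: 0.125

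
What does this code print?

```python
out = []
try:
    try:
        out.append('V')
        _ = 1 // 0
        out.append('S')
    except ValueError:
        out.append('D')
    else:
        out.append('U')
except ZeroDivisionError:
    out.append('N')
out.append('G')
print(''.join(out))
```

Execution trace: 'V' (inner try body) → 'N' (outer except ZeroDivisionError) → 'G' (after the try/except). Output: VNG

Answer: VNG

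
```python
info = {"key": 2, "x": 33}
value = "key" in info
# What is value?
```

Trace:
`info = {"key": 2, "x": 33}` → info = {'key': 2, 'x': 33}
`value = "key" in info` → value = True
So value = True

Answer: True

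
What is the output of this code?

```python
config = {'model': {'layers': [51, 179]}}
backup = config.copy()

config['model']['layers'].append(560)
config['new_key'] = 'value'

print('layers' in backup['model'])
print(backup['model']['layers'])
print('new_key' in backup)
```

Key concept: shallow copy gotcha with nested dict.
Step by step:
`config = {'model': {'layers': [51, 179]}}` → config = {'model': {'layers': [51, 179]}}
`backup = config.copy()` → backup = {'model': {'layers': [51, 179]}}
`config['model']['layers'].append(560)` → config = {'model': {'layers': [51, 179, 560]}}; backup = {'model': {'layers': [51, 179, 560]}}
`config['new_key'] = 'value'` → config = {'model': {'layers': [51, 179, 560]}, 'new_key': 'value'}
`print('layers' in backup['model'])` → prints True
`print(backup['model']['layers'])` → prints [51, 179, 560]
`print('new_key' in backup)` → prints False

Answer:
True
[51, 179, 560]
False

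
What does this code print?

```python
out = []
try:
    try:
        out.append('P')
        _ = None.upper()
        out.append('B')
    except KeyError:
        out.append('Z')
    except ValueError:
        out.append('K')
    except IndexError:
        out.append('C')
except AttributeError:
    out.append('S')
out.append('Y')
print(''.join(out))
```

Execution trace: 'P' (try body) → 'S' (outer except AttributeError) → 'Y' (after the try/except). Output: PSY

Answer: PSY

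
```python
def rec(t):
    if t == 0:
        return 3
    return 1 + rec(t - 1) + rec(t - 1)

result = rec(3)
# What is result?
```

rec(t) = 1 + 2·rec(t-1), rec(0)=3. Closed form: (3+1)·2^3 - 1 = 31.

Answer: 31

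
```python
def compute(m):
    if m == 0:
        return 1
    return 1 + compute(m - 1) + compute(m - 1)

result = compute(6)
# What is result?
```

compute(m) = 1 + 2·compute(m-1), compute(0)=1. Closed form: (1+1)·2^6 - 1 = 127.

Answer: 127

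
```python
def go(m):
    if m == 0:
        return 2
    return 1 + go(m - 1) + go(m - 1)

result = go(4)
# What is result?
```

go(m) = 1 + 2·go(m-1), go(0)=2. Closed form: (2+1)·2^4 - 1 = 47.

Answer: 47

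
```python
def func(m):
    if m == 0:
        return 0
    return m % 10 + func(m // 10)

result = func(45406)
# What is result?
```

Sum of digits of 45406: 6 + 0 + 4 + 5 + 4 = 19

Answer: 19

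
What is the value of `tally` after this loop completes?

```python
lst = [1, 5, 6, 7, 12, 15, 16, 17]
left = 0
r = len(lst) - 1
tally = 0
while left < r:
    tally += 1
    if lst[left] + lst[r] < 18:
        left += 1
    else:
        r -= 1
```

Steps to find pair summing to 18
`tally` takes the values: 0 → 1 → 2 → 3 → 4 → 5 → 6 → 7

Answer: 7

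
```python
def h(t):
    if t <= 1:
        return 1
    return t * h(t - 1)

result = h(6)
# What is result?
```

h(6) = 6 * 5 * 4 * 3 * 2 * 1 = 720

Answer: 720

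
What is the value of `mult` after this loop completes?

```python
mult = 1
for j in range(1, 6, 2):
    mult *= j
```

Product of 1, 3, 5, ... up to 5
`mult` takes the values: 1 → 3 → 15

Answer: 15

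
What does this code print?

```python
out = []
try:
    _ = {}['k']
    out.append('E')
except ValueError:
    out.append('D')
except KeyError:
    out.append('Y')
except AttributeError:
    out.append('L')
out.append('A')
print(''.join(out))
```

Execution trace: 'Y' (except KeyError) → 'A' (after the try/except). Output: YA

Answer: YA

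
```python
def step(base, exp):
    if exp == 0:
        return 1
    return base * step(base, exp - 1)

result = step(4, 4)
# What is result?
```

step(4, 4) = 4 * 4 * 4 * 4 = 256

Answer: 256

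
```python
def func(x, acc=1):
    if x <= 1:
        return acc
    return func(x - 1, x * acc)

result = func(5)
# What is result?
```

Accumulator trace (n, acc): (5, 1) -> (4, 5) -> (3, 20) -> (2, 60) -> (1, 120) -> return 120

Answer: 120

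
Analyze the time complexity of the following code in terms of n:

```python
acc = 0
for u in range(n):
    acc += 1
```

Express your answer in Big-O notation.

Each loop level contributes: n. Multiplying the contributions gives O(n).

Answer: O(n)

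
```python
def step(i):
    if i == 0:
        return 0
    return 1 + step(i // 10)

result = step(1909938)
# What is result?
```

Count of digits of 1909938: 7

Answer: 7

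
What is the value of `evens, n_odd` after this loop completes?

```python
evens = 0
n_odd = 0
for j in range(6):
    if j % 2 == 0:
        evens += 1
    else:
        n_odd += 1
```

Count evens and odds in range(6)
`evens, n_odd` takes the values: (0, 0) → (1, 0) → (1, 1) → (2, 1) → (2, 2) → (3, 2) → (3, 3)

Answer: 3, 3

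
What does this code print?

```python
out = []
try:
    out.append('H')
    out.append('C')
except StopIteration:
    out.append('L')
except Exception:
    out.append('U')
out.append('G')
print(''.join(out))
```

Execution trace: 'H' (try body) → 'C' (try body, no exception) → 'G' (after the try/except). Output: HCG

Answer: HCG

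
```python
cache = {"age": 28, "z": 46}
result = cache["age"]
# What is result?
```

Trace:
`cache = {"age": 28, "z": 46}` → cache = {'age': 28, 'z': 46}
`result = cache["age"]` → result = 28
So result = 28

Answer: 28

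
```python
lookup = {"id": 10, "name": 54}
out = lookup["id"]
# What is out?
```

Trace:
`lookup = {"id": 10, "name": 54}` → lookup = {'id': 10, 'name': 54}
`out = lookup["id"]` → out = 10
So out = 10

Answer: 10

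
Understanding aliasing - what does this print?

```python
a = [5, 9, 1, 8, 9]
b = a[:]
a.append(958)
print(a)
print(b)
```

Key concept: slice [:] creates copy.
Step by step:
`a = [5, 9, 1, 8, 9]` → a = [5, 9, 1, 8, 9]
`b = a[:]` → b = [5, 9, 1, 8, 9]
`a.append(958)` → a = [5, 9, 1, 8, 9, 958]
`print(a)` → prints [5, 9, 1, 8, 9, 958]
`print(b)` → prints [5, 9, 1, 8, 9]

Answer:
[5, 9, 1, 8, 9, 958]
[5, 9, 1, 8, 9]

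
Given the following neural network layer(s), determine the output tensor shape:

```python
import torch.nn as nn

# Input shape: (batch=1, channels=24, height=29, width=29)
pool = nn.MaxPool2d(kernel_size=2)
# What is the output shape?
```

Input: (1, 24, 29, 29) -> Output: (1, 24, 14, 14)

Answer: (1, 24, 14, 14)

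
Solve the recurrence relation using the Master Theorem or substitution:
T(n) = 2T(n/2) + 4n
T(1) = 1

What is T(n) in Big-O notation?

By Master Theorem: a=2, b=2, f(n)=4n. Since log_2(2) = 1 and f(n) = Θ(n^1), Case 2 applies. T(n) = O(n log n).

Answer: O(n log n)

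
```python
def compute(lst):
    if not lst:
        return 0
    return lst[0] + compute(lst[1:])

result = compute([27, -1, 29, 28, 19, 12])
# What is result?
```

27 + (-1) + 29 + 28 + 19 + 12 + 0 = 114

Answer: 114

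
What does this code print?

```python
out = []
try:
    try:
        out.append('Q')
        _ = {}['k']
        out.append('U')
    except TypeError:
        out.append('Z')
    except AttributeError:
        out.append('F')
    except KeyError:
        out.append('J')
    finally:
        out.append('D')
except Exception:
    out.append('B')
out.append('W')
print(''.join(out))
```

Execution trace: 'Q' (inner try body) → 'J' (inner except KeyError) → 'D' (inner finally) → 'W' (after the try/except). Output: QJDW

Answer: QJDW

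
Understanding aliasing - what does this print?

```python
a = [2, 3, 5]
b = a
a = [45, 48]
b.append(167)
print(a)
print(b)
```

Key concept: rebinding vs mutation: a is rebound to a new list, b still points at the original.
Step by step:
`a = [2, 3, 5]` → a = [2, 3, 5]
`b = a` → b = [2, 3, 5] (same object as a)
`a = [45, 48]` → a = [45, 48]
`b.append(167)` → b = [2, 3, 5, 167]
`print(a)` → prints [45, 48]
`print(b)` → prints [2, 3, 5, 167]

Answer:
[45, 48]
[2, 3, 5, 167]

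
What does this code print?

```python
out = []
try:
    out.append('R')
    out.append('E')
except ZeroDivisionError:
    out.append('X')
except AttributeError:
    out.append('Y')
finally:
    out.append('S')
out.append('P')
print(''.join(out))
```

Execution trace: 'R' (try body) → 'E' (try body, no exception) → 'S' (finally) → 'P' (after the try/except). Output: RESP

Answer: RESP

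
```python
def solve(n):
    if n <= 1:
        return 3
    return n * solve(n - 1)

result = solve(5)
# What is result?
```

solve(5) = 5 * 4 * 3 * 2 * 3 = 360

Answer: 360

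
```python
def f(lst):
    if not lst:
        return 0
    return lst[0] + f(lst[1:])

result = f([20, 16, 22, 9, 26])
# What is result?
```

20 + 16 + 22 + 9 + 26 + 0 = 93

Answer: 93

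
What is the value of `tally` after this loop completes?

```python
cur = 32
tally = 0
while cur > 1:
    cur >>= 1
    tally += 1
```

Count right shifts until 1
`tally` takes the values: 0 → 1 → 2 → 3 → 4 → 5

Answer: 5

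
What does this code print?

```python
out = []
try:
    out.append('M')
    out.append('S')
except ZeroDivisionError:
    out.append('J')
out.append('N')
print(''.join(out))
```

Execution trace: 'M' (try body) → 'S' (try body, no exception) → 'N' (after the try/except). Output: MSN

Answer: MSN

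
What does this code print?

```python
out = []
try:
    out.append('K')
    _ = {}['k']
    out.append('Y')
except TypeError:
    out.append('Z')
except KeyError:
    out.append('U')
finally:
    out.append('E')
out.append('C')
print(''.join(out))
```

Execution trace: 'K' (try body) → 'U' (except KeyError) → 'E' (finally) → 'C' (after the try/except). Output: KUEC

Answer: KUEC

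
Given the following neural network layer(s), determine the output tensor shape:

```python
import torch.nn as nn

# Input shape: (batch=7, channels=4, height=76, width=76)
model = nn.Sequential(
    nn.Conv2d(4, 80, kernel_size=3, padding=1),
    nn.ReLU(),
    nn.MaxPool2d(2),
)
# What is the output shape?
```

Input: (7, 4, 76, 76) -> after Conv2d: (7, 80, 76, 76) -> after ReLU: (7, 80, 76, 76) -> Output: (7, 80, 38, 38)

Answer: (7, 80, 38, 38)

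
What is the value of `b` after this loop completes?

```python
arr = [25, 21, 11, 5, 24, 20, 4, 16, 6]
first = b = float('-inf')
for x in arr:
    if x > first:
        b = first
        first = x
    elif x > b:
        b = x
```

Second largest (with repeats) in [25, 21, 11, 5, 24, 20, 4, 16, 6]
`b` takes the values: -inf → 21 → 24

Answer: 24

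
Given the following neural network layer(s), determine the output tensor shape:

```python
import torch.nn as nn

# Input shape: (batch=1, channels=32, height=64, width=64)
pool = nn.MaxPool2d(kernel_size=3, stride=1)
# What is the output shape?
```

Input: (1, 32, 64, 64) -> Output: (1, 32, 62, 62)

Answer: (1, 32, 62, 62)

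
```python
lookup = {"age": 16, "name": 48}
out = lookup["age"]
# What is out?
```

Trace:
`lookup = {"age": 16, "name": 48}` → lookup = {'age': 16, 'name': 48}
`out = lookup["age"]` → out = 16
So out = 16

Answer: 16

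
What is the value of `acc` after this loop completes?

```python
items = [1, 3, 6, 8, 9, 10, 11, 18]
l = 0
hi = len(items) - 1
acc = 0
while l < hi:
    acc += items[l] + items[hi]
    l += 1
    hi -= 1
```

Sum of pairs from ends
`acc` takes the values: 0 → 19 → 33 → 49 → 66

Answer: 66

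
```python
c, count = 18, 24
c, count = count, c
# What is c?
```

Trace:
`c, count = 18, 24` → c = 18; count = 24
`c, count = count, c` → c = 24; count = 18
So c = 24

Answer: 24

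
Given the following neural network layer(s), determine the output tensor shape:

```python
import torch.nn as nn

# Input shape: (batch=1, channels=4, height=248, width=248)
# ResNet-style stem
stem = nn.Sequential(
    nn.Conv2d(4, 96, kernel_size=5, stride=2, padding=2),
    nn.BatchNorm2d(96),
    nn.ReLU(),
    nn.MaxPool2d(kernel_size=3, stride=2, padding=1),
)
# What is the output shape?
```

Input: (1, 4, 248, 248) -> after Conv2d 5x5 stride=2: (1, 96, 124, 124) -> Output: (1, 96, 62, 62)

Answer: (1, 96, 62, 62)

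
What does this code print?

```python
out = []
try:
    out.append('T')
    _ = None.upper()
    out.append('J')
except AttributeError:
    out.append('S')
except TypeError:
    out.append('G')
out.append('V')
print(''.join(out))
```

Execution trace: 'T' (try body) → 'S' (except AttributeError) → 'V' (after the try/except). Output: TSV

Answer: TSV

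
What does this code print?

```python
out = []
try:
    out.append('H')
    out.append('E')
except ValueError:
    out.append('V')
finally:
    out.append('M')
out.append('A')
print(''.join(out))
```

Execution trace: 'H' (try body) → 'E' (try body, no exception) → 'M' (finally) → 'A' (after the try/except). Output: HEMA

Answer: HEMA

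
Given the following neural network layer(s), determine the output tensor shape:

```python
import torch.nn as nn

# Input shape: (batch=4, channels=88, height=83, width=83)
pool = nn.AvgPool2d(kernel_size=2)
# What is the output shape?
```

Input: (4, 88, 83, 83) -> Output: (4, 88, 41, 41)

Answer: (4, 88, 41, 41)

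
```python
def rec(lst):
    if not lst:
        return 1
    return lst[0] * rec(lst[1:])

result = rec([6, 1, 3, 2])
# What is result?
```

Product over [6, 1, 3, 2] = 6 * 1 * 3 * 2 = 36

Answer: 36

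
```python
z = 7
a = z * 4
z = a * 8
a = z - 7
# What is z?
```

Trace:
`z = 7` → z = 7
`a = z * 4` → a = 28
`z = a * 8` → z = 224
`a = z - 7` → a = 217
So z = 224

Answer: 224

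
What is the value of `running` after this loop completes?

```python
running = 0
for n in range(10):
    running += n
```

Sum of 0 to 9 = 45
`running` takes the values: 0 → 1 → 3 → 6 → 10 → 15 → 21 → 28 → 36 → 45

Answer: 45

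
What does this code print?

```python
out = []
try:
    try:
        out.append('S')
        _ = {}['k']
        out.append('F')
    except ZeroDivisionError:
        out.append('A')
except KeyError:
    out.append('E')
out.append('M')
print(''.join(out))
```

Execution trace: 'S' (try body) → 'E' (outer except KeyError) → 'M' (after the try/except). Output: SEM

Answer: SEM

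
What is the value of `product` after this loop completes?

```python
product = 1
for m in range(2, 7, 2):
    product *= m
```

Product of even numbers 2 to 6
`product` takes the values: 1 → 2 → 8 → 48

Answer: 48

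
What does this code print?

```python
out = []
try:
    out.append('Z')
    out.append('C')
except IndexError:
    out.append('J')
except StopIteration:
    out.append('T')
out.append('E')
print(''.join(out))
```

Execution trace: 'Z' (try body) → 'C' (try body, no exception) → 'E' (after the try/except). Output: ZCE

Answer: ZCE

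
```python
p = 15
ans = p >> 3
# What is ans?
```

Trace:
`p = 15` → p = 15
`ans = p >> 3` → ans = 1
So ans = 1

Answer: 1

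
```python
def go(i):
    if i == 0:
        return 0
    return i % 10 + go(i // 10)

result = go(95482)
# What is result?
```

Sum of digits of 95482: 2 + 8 + 4 + 5 + 9 = 28

Answer: 28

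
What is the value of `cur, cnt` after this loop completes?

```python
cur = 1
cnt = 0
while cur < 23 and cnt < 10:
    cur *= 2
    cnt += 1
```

Double until >= 23 or 10 iterations
`cur, cnt` takes the values: (1, 0) → (2, 0) → (2, 1) → (4, 1) → (4, 2) → (8, 2) → (8, 3) → (16, 3) → (16, 4) → (32, 4) → (32, 5)

Answer: 32, 5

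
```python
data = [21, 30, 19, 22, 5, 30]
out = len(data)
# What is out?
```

Trace:
`data = [21, 30, 19, 22, 5, 30]` → data = [21, 30, 19, 22, 5, 30]
`out = len(data)` → out = 6
So out = 6

Answer: 6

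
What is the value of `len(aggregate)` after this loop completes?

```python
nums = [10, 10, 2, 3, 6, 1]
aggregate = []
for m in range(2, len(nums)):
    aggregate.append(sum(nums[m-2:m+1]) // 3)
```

Number of 3-element averages
`aggregate` takes the values: [] → [7] → [7, 5] → [7, 5, 3] → [7, 5, 3, 3]
So `len(aggregate)` = 4

Answer: 4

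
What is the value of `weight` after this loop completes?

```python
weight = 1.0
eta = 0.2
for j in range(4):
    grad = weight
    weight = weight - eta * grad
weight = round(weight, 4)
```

Gradient descent: w = 1.0 * (1 - 0.2)^4
`weight` takes the values: 1.0 → 0.8 → 0.64 → 0.512 → 0.4096

Answer: 0.4096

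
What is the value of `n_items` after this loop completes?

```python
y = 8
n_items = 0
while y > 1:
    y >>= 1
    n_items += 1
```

Count right shifts until 1
`n_items` takes the values: 0 → 1 → 2 → 3

Answer: 3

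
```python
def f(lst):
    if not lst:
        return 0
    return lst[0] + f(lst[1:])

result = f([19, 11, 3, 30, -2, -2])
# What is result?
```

19 + 11 + 3 + 30 + (-2) + (-2) + 0 = 59

Answer: 59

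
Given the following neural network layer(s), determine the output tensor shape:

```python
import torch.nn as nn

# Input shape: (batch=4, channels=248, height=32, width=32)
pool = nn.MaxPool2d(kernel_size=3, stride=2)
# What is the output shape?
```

Input: (4, 248, 32, 32) -> Output: (4, 248, 15, 15)

Answer: (4, 248, 15, 15)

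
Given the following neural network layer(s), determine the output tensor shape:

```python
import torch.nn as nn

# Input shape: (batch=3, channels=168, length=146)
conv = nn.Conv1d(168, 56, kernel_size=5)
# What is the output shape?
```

Input: (3, 168, 146) -> Output: (3, 56, 142)

Answer: (3, 56, 142)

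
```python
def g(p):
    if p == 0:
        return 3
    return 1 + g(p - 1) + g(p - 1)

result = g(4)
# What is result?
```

g(p) = 1 + 2·g(p-1), g(0)=3. Closed form: (3+1)·2^4 - 1 = 63.

Answer: 63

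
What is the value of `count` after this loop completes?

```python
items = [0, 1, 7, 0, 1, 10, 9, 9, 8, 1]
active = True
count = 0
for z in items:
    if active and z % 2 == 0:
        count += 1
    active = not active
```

Count even values at even positions
`count` takes the values: 0 → 1 → 2

Answer: 2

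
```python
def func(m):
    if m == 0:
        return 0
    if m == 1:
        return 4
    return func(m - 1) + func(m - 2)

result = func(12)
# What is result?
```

Build up from base cases: func(0)=0, func(1)=4, func(2)=4, func(3)=8, func(4)=12, func(5)=20, func(6)=32, ..., func(12)=576

Answer: 576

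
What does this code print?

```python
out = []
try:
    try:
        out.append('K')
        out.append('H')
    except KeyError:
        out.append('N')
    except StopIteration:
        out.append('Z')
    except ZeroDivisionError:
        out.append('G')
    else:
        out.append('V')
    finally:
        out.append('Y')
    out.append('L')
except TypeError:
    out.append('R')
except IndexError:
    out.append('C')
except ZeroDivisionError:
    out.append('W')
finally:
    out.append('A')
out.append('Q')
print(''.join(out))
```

Execution trace: 'K' (inner try body) → 'H' (inner try body, no exception) → 'V' (inner else) → 'Y' (inner finally) → 'L' (try body, no exception) → 'A' (finally) → 'Q' (after the try/except). Output: KHVYLAQ

Answer: KHVYLAQ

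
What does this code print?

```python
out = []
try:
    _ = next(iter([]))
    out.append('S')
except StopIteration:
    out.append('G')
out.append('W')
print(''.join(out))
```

Execution trace: 'G' (except StopIteration) → 'W' (after the try/except). Output: GW

Answer: GW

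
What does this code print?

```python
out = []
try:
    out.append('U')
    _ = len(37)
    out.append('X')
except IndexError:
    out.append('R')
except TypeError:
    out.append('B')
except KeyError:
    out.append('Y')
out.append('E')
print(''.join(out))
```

Execution trace: 'U' (try body) → 'B' (except TypeError) → 'E' (after the try/except). Output: UBE

Answer: UBE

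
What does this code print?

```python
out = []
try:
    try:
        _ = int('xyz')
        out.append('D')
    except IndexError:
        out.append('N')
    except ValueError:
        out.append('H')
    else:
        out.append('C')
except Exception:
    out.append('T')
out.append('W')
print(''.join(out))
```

Execution trace: 'H' (inner except ValueError) → 'W' (after the try/except). Output: HW

Answer: HW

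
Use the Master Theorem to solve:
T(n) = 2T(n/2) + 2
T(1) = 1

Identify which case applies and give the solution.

a=2, b=2, f(n)=2. log_2(2) = 1. Since c=0 < 1, Case 1 applies: T(n) = Θ(n^log_b(a)) = O(n).

Answer: O(n) - Case 1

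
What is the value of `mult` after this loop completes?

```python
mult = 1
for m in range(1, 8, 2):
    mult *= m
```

Product of 1, 3, 5, ... up to 7
`mult` takes the values: 1 → 3 → 15 → 105

Answer: 105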